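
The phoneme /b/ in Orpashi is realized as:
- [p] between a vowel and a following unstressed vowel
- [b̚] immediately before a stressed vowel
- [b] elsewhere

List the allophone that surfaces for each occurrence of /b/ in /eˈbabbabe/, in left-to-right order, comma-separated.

[b̚], [b], [b], [p]

Occurrence 1 (position 2): immediately before a stressed vowel → [b̚].
Occurrence 2 (position 4): no conditioning environment matches → elsewhere allophone [b].
Occurrence 3 (position 5): no conditioning environment matches → elsewhere allophone [b].
Occurrence 4 (position 7): between a vowel and a following unstressed vowel → [p].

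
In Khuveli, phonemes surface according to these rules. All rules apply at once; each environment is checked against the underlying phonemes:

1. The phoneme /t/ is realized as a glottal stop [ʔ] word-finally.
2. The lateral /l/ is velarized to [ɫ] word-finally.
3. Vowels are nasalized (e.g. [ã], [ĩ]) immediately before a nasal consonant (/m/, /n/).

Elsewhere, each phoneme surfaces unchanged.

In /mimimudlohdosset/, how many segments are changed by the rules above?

3

Segments that undergo a rule: /i/ → [ĩ] (rule 3); /i/ → [ĩ] (rule 3); /t/ → [ʔ] (rule 1).
All other segments surface unchanged.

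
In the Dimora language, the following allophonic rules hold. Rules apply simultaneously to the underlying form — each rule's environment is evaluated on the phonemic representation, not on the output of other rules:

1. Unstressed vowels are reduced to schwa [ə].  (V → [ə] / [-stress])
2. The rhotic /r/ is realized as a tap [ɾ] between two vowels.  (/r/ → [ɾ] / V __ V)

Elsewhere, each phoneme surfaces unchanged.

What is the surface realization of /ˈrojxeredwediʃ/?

[ˈrojxəɾədwədəʃ]

/r/ (word-initial) is in the target of rule 2 but the environment (between two vowels) is not met → [r].
/o/ (between /r/ and /j/) fails the environment for rule 1, so it stays [o].
/e/ (between /x/ and /r/): in an unstressed syllable, so rule 1 applies → [ə].
/r/ (between /e/ and /e/) occurs between two vowels → [ɾ] by rule 2.
/e/ (between /r/ and /d/): in an unstressed syllable, so rule 1 applies → [ə].
/e/ (between /w/ and /d/): in an unstressed syllable, so rule 1 applies → [ə].
/i/ (between /d/ and /ʃ/): in an unstressed syllable, so rule 1 applies → [ə].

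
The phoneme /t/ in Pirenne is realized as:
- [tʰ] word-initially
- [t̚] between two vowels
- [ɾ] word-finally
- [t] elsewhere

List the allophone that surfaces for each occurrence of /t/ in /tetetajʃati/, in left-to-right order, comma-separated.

Occurrence 1 (position 1): word-initially → [tʰ].
Occurrence 2 (position 3): between two vowels → [t̚].
Occurrence 3 (position 5): between two vowels → [t̚].
Occurrence 4 (position 10): between two vowels → [t̚].

[tʰ], [t̚], [t̚], [t̚]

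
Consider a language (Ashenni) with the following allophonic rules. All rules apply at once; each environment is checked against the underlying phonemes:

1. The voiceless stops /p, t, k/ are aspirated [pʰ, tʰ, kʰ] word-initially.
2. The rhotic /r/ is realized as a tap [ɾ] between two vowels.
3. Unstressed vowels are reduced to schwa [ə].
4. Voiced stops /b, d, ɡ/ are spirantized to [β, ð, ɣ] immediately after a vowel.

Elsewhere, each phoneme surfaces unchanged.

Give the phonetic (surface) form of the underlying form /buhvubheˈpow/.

[bəhvəβhəˈpow]

/b/ (word-initial) is in the target of rule 4 but the environment (immediately after a vowel) is not met → [b].
Rule 3 applies to /u/ (between /b/ and /h/: in an unstressed syllable) → [ə].
/h/ stays [h].
/v/ (between /h/ and /u/): no rule targets it → [v].
/u/ (between /v/ and /b/) occurs in an unstressed syllable → [ə] by rule 3.
/b/ (between /u/ and /h/) occurs immediately after a vowel → [β] by rule 4.
/h/ (between /b/ and /e/) is unaffected → [h].
/e/ — between /h/ and /p/, in an unstressed syllable — surfaces as [ə] (rule 3).
/p/ (between /e/ and /o/) fails the environment for rule 1, so it stays [p].
/o/ (between /p/ and /w/) is in the target of rule 3 but the environment (in an unstressed syllable) is not met → [o].
/w/ (word-final): no rule targets it → [w].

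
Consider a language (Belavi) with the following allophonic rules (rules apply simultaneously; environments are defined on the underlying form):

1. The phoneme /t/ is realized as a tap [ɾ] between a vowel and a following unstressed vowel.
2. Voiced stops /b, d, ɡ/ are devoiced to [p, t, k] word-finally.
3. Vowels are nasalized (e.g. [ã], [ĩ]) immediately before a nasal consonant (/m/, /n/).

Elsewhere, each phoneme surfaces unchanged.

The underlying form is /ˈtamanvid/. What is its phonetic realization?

/t/ (word-initial) fails the environment for rule 1, so it stays [t].
/a/ meets the environment for rule 3 (before a nasal consonant) → [ã].
/m/ (between /a/ and /a/) is unaffected → [m].
Rule 3 applies to /a/ (between /m/ and /n/: before a nasal consonant) → [ã].
/n/ (between /a/ and /v/) is unaffected → [n].
/v/ stays [v].
/i/ — between /v/ and /d/; rule 3 does not apply here → [i].
/d/ — word-final, word-finally — surfaces as [t] (rule 2).

[ˈtãmãnvit]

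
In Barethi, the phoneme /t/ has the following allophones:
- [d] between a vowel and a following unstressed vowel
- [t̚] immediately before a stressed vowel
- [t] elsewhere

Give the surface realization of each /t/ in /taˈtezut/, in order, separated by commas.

Occurrence 1 (position 1): no conditioning environment matches → elsewhere allophone [t].
Occurrence 2 (position 3): immediately before a stressed vowel → [t̚].
Occurrence 3 (position 7): no conditioning environment matches → elsewhere allophone [t].

[t], [t̚], [t]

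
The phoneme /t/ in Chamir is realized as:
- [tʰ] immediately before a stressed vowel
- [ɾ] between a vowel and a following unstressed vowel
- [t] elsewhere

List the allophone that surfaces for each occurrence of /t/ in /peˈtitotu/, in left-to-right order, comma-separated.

Occurrence 1 (position 3): immediately before a stressed vowel → [tʰ].
Occurrence 2 (position 5): between a vowel and an unstressed vowel → [ɾ].
Occurrence 3 (position 7): between a vowel and an unstressed vowel → [ɾ].

[tʰ], [ɾ], [ɾ]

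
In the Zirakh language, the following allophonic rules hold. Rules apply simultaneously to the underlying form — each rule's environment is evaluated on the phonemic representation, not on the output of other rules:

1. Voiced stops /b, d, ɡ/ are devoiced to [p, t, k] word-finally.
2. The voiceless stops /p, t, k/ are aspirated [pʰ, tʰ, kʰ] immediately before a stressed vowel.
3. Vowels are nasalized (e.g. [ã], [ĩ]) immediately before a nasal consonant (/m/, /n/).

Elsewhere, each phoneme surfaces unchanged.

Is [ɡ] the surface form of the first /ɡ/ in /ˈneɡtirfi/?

Yes

/ɡ/ (between /e/ and /t/) is in the target of rule 1 but the environment (word-finally) is not met → [ɡ].
The actual realization is [ɡ], which matches [ɡ].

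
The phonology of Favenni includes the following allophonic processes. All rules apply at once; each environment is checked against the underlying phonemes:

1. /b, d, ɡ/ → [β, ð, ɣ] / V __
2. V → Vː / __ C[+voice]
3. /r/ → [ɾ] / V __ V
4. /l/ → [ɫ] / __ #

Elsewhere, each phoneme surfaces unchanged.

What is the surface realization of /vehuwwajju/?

/e/ (between /v/ and /h/) fails the environment for rule 2, so it stays [e].
Rule 2 applies to /u/ (between /h/ and /w/: before a voiced consonant) → [uː].
/a/ (between /w/ and /j/) occurs before a voiced consonant → [aː] by rule 2.
/u/ (word-final) is in the target of rule 2 but the environment (before a voiced consonant) is not met → [u].

[vehuːwwaːjju]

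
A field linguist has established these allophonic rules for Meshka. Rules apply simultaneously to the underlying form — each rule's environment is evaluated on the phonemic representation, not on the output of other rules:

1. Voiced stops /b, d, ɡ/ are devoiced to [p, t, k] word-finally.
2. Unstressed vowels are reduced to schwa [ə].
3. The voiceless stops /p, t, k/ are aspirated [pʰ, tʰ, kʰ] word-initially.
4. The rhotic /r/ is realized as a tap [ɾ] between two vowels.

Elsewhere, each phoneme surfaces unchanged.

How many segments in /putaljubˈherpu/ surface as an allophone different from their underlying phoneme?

Segments that undergo a rule: /p/ → [pʰ] (rule 3); /u/ → [ə] (rule 2); /a/ → [ə] (rule 2); /u/ → [ə] (rule 2); /u/ → [ə] (rule 2).
All other segments surface unchanged.

5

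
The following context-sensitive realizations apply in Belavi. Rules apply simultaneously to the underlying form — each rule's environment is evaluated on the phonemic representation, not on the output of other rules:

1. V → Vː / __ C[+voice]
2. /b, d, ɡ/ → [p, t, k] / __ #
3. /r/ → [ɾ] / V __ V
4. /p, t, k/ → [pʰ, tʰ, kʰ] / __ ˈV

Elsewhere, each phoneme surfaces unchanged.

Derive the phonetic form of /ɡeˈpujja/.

/ɡ/ (word-initial) is in the target of rule 2 but the environment (word-finally) is not met → [ɡ].
/e/ (between /ɡ/ and /p/) is in the target of rule 1 but the environment (before a voiced consonant) is not met → [e].
/p/ (between /e/ and /u/) occurs immediately before a stressed vowel → [pʰ] by rule 4.
/u/ (between /p/ and /j/): before a voiced consonant, so rule 1 applies → [uː].
/j/ (between /u/ and /j/): no rule targets it → [j].
/j/ stays [j].
/a/ (word-final) is in the target of rule 1 but the environment (before a voiced consonant) is not met → [a].

[ɡeˈpʰuːjja]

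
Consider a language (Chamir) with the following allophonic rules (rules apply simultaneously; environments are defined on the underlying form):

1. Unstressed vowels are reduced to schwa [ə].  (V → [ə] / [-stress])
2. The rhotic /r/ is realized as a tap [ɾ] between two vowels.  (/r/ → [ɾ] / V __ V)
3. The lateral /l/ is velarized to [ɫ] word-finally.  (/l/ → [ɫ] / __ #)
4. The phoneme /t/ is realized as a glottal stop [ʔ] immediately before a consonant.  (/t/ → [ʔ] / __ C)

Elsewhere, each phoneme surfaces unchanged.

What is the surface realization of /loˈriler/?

[ləˈɾilər]

/l/ (word-initial): rule 3 targets it, but not word-finally → unchanged [l].
Rule 1 applies to /o/ (between /l/ and /r/: in an unstressed syllable) → [ə].
/r/ — between /o/ and /i/, between two vowels — surfaces as [ɾ] (rule 2).
/i/ (between /r/ and /l/) is in the target of rule 1 but the environment (in an unstressed syllable) is not met → [i].
/l/ (between /i/ and /e/) fails the environment for rule 3, so it stays [l].
/e/ — between /l/ and /r/, in an unstressed syllable — surfaces as [ə] (rule 1).
/r/ (word-final) fails the environment for rule 2, so it stays [r].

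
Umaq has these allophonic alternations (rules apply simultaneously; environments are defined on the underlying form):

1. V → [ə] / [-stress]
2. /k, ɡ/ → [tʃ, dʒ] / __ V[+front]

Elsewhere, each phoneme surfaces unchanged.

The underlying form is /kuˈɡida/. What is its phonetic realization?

/k/ (word-initial) is in the target of rule 2 but the environment (before a front vowel) is not met → [k].
Rule 1 applies to /u/ (between /k/ and /ɡ/: in an unstressed syllable) → [ə].
/ɡ/ meets the environment for rule 2 (before a front vowel) → [dʒ].
/i/ (between /ɡ/ and /d/) fails the environment for rule 1, so it stays [i].
/d/ — not in any rule's target class → [d].
Rule 1 applies to /a/ (word-final: in an unstressed syllable) → [ə].

[kəˈdʒidə]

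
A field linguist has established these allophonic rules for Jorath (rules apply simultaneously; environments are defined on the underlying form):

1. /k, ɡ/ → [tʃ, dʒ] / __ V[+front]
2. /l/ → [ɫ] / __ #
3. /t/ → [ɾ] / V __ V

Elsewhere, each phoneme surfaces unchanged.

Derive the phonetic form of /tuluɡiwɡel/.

[tuludʒiwdʒeɫ]

/t/ (word-initial) is in the target of rule 3 but the environment (between two vowels) is not met → [t].
/u/ (between /t/ and /l/) is unaffected → [u].
/l/ (between /u/ and /u/) fails the environment for rule 2, so it stays [l].
/u/ stays [u].
/ɡ/ (between /u/ and /i/): before a front vowel, so rule 1 applies → [dʒ].
/i/ — not in any rule's target class → [i].
/w/ — not in any rule's target class → [w].
/ɡ/ meets the environment for rule 1 (before a front vowel) → [dʒ].
/e/ — not in any rule's target class → [e].
/l/ — word-final, word-finally — surfaces as [ɫ] (rule 2).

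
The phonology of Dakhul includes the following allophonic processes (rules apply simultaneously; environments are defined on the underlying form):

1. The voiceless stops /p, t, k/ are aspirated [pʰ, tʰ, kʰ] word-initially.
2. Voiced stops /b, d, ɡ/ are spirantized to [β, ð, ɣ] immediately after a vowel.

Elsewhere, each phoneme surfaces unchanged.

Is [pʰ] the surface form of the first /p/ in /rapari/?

/p/ (between /a/ and /a/): rule 1 targets it, but not word-initially → unchanged [p].
The actual realization is [p], not [pʰ].

No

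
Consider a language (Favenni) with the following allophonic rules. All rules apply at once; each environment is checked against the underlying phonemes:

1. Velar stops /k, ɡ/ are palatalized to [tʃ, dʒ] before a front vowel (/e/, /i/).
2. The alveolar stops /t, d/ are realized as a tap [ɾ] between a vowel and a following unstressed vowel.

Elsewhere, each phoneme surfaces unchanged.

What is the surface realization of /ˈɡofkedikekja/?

/ɡ/ — word-initial; rule 1 does not apply here → [ɡ].
/o/ (between /ɡ/ and /f/): no rule targets it → [o].
/f/ (between /o/ and /k/): no rule targets it → [f].
Rule 1 applies to /k/ (between /f/ and /e/: before a front vowel) → [tʃ].
/e/ (between /k/ and /d/) is unaffected → [e].
/d/ (between /e/ and /i/) occurs between a vowel and a following unstressed vowel → [ɾ] by rule 2.
/i/ (between /d/ and /k/) is unaffected → [i].
/k/ meets the environment for rule 1 (before a front vowel) → [tʃ].
/e/ (between /k/ and /k/): no rule targets it → [e].
/k/ (between /e/ and /j/): rule 1 targets it, but not before a front vowel → unchanged [k].
/j/ — not in any rule's target class → [j].
/a/ stays [a].

[ˈɡoftʃeɾitʃekja]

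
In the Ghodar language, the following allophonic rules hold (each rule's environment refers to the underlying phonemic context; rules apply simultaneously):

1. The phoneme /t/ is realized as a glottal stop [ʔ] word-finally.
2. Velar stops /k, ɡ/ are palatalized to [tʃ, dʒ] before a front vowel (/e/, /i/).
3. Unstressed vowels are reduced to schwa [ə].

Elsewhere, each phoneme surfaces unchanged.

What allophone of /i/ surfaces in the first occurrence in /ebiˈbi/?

[ə]

Rule 3 applies to /i/ (between /b/ and /b/: in an unstressed syllable) → [ə].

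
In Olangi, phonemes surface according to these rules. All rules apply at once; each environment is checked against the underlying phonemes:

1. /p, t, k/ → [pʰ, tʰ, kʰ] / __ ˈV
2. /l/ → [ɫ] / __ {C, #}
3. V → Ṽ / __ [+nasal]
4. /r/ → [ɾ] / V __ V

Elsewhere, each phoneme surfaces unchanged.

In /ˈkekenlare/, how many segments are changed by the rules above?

3

Segments that undergo a rule: /k/ → [kʰ] (rule 1); /e/ → [ẽ] (rule 3); /r/ → [ɾ] (rule 4).
All other segments surface unchanged.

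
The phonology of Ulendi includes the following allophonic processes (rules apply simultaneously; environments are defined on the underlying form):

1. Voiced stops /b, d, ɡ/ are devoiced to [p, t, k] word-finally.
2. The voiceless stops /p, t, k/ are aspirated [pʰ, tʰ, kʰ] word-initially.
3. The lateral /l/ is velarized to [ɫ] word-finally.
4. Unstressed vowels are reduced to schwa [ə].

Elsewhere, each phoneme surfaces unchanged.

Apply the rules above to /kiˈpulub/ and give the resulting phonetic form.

[kʰəˈpuləp]

/k/ meets the environment for rule 2 (word-initially) → [kʰ].
Rule 4 applies to /i/ (between /k/ and /p/: in an unstressed syllable) → [ə].
/p/ (between /i/ and /u/): rule 2 targets it, but not word-initially → unchanged [p].
/u/ (between /p/ and /l/): rule 4 targets it, but not in an unstressed syllable → unchanged [u].
/l/ (between /u/ and /u/) is in the target of rule 3 but the environment (word-finally) is not met → [l].
/u/ meets the environment for rule 4 (in an unstressed syllable) → [ə].
/b/ meets the environment for rule 1 (word-finally) → [p].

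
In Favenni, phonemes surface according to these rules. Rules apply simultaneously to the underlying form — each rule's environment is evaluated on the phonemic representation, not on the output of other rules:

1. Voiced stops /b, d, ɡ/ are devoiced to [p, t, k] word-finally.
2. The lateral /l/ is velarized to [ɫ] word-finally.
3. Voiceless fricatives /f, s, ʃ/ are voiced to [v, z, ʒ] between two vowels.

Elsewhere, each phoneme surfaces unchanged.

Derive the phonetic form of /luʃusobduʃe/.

[luʒuzobduʒe]

/l/ (word-initial) is in the target of rule 2 but the environment (word-finally) is not met → [l].
/ʃ/ (between /u/ and /u/) occurs between two vowels → [ʒ] by rule 3.
Rule 3 applies to /s/ (between /u/ and /o/: between two vowels) → [z].
/b/ (between /o/ and /d/) is in the target of rule 1 but the environment (word-finally) is not met → [b].
/d/ (between /b/ and /u/): rule 1 targets it, but not word-finally → unchanged [d].
/ʃ/ — between /u/ and /e/, between two vowels — surfaces as [ʒ] (rule 3).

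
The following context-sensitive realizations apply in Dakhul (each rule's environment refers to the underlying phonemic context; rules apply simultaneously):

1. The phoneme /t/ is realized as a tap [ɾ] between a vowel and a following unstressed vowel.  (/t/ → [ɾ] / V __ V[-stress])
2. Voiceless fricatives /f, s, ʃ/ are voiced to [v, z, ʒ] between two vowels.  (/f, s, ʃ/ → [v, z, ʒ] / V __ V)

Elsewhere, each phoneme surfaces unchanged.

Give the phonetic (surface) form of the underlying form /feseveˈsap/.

[fezeveˈzap]

/f/ (word-initial): rule 2 targets it, but not between two vowels → unchanged [f].
/s/ meets the environment for rule 2 (between two vowels) → [z].
/s/ — between /e/ and /a/, between two vowels — surfaces as [z] (rule 2).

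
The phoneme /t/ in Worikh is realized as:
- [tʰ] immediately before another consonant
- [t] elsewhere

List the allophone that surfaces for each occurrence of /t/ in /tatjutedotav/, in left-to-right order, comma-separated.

[t], [tʰ], [t], [t]

Occurrence 1 (position 1): no conditioning environment matches → elsewhere allophone [t].
Occurrence 2 (position 3): immediately before another consonant → [tʰ].
Occurrence 3 (position 6): no conditioning environment matches → elsewhere allophone [t].
Occurrence 4 (position 10): no conditioning environment matches → elsewhere allophone [t].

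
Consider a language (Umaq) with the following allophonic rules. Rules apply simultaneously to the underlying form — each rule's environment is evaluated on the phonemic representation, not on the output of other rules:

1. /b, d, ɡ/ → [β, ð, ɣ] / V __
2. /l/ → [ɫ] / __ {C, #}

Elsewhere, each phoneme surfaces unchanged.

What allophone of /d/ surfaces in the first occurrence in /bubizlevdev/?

/d/ (between /v/ and /e/) is in the target of rule 1 but the environment (immediately after a vowel) is not met → [d].

[d]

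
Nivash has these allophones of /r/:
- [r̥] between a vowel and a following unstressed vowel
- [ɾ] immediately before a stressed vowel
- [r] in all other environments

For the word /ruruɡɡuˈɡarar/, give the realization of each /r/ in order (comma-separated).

Occurrence 1 (position 1): no conditioning environment matches → elsewhere allophone [r].
Occurrence 2 (position 3): between a vowel and a following unstressed vowel → [r̥].
Occurrence 3 (position 10): between a vowel and a following unstressed vowel → [r̥].
Occurrence 4 (position 12): no conditioning environment matches → elsewhere allophone [r].

[r], [r̥], [r̥], [r]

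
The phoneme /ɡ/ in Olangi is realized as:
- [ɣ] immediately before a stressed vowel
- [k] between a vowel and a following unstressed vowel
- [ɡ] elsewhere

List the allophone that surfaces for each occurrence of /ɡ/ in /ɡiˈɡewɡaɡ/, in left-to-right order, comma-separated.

Occurrence 1 (position 1): no conditioning environment matches → elsewhere allophone [ɡ].
Occurrence 2 (position 3): immediately before a stressed vowel → [ɣ].
Occurrence 3 (position 6): no conditioning environment matches → elsewhere allophone [ɡ].
Occurrence 4 (position 8): no conditioning environment matches → elsewhere allophone [ɡ].

[ɡ], [ɣ], [ɡ], [ɡ]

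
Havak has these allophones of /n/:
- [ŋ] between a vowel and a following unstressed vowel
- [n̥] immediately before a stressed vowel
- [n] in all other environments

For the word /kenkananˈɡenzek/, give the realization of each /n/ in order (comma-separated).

Occurrence 1 (position 3): no conditioning environment matches → elsewhere allophone [n].
Occurrence 2 (position 6): between a vowel and a following unstressed vowel → [ŋ].
Occurrence 3 (position 8): no conditioning environment matches → elsewhere allophone [n].
Occurrence 4 (position 11): no conditioning environment matches → elsewhere allophone [n].

[n], [ŋ], [n], [n]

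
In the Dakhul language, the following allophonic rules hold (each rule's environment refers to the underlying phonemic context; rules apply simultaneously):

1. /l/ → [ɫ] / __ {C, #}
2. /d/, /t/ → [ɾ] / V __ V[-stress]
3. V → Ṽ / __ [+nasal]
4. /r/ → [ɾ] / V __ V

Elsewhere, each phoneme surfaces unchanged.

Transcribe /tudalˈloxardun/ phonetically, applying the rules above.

[tuɾaɫˈloxardũn]

/t/ (word-initial) is in the target of rule 2 but the environment (between a vowel and a following unstressed vowel) is not met → [t].
/u/ (between /t/ and /d/): rule 3 targets it, but not before a nasal consonant → unchanged [u].
/d/ (between /u/ and /a/) occurs between a vowel and a following unstressed vowel → [ɾ] by rule 2.
/a/ (between /d/ and /l/) fails the environment for rule 3, so it stays [a].
/l/ meets the environment for rule 1 (word-finally or immediately before a consonant) → [ɫ].
/l/ (between /l/ and /o/) fails the environment for rule 1, so it stays [l].
/o/ (between /l/ and /x/) is in the target of rule 3 but the environment (before a nasal consonant) is not met → [o].
/a/ (between /x/ and /r/) fails the environment for rule 3, so it stays [a].
/r/ (between /a/ and /d/) fails the environment for rule 4, so it stays [r].
/d/ (between /r/ and /u/): rule 2 targets it, but not between a vowel and a following unstressed vowel → unchanged [d].
/u/ meets the environment for rule 3 (before a nasal consonant) → [ũ].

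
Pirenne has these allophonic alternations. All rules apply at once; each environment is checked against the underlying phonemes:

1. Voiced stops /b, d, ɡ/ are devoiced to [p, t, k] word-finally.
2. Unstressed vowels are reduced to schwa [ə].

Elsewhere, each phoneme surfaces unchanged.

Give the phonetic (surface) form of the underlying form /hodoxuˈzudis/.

[hədəxəˈzudəs]

/h/ — not in any rule's target class → [h].
Rule 2 applies to /o/ (between /h/ and /d/: in an unstressed syllable) → [ə].
/d/ (between /o/ and /o/): rule 1 targets it, but not word-finally → unchanged [d].
/o/ — between /d/ and /x/, in an unstressed syllable — surfaces as [ə] (rule 2).
/x/ — not in any rule's target class → [x].
/u/ — between /x/ and /z/, in an unstressed syllable — surfaces as [ə] (rule 2).
/z/ — not in any rule's target class → [z].
/u/ (between /z/ and /d/) fails the environment for rule 2, so it stays [u].
/d/ — between /u/ and /i/; rule 1 does not apply here → [d].
/i/ (between /d/ and /s/): in an unstressed syllable, so rule 2 applies → [ə].
/s/ — not in any rule's target class → [s].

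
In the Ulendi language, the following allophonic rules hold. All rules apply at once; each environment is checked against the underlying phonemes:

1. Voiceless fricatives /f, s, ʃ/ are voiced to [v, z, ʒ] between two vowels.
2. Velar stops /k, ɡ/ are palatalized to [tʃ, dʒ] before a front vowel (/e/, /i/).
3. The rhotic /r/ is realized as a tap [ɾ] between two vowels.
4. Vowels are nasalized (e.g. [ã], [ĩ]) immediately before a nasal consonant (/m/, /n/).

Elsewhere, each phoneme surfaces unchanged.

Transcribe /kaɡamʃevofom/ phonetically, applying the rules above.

/k/ (word-initial) is in the target of rule 2 but the environment (before a front vowel) is not met → [k].
/a/ (between /k/ and /ɡ/): rule 4 targets it, but not before a nasal consonant → unchanged [a].
/ɡ/ (between /a/ and /a/) is in the target of rule 2 but the environment (before a front vowel) is not met → [ɡ].
/a/ — between /ɡ/ and /m/, before a nasal consonant — surfaces as [ã] (rule 4).
/ʃ/ — between /m/ and /e/; rule 1 does not apply here → [ʃ].
/e/ (between /ʃ/ and /v/): rule 4 targets it, but not before a nasal consonant → unchanged [e].
/o/ (between /v/ and /f/) is in the target of rule 4 but the environment (before a nasal consonant) is not met → [o].
Rule 1 applies to /f/ (between /o/ and /o/: between two vowels) → [v].
/o/ meets the environment for rule 4 (before a nasal consonant) → [õ].

[kaɡãmʃevovõm]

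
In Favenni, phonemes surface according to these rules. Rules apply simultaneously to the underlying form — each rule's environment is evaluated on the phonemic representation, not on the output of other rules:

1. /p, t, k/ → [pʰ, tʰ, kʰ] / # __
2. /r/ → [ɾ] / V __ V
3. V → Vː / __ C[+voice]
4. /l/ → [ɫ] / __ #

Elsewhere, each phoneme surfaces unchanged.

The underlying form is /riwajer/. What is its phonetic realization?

/r/ (word-initial) fails the environment for rule 2, so it stays [r].
/i/ (between /r/ and /w/) occurs before a voiced consonant → [iː] by rule 3.
/w/ (between /i/ and /a/): no rule targets it → [w].
Rule 3 applies to /a/ (between /w/ and /j/: before a voiced consonant) → [aː].
/j/ (between /a/ and /e/): no rule targets it → [j].
Rule 3 applies to /e/ (between /j/ and /r/: before a voiced consonant) → [eː].
/r/ (word-final) is in the target of rule 2 but the environment (between two vowels) is not met → [r].

[riːwaːjeːr]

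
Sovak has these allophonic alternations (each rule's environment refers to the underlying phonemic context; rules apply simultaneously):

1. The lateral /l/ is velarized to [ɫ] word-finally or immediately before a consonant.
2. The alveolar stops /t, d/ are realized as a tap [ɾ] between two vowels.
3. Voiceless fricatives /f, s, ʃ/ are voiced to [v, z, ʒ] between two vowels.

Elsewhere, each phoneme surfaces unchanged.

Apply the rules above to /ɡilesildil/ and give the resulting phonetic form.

[ɡileziɫdiɫ]

/ɡ/ stays [ɡ].
/i/ — not in any rule's target class → [i].
/l/ (between /i/ and /e/): rule 1 targets it, but not word-finally or immediately before a consonant → unchanged [l].
/e/ (between /l/ and /s/): no rule targets it → [e].
/s/ (between /e/ and /i/) occurs between two vowels → [z] by rule 3.
/i/ (between /s/ and /l/): no rule targets it → [i].
Rule 1 applies to /l/ (between /i/ and /d/: word-finally or immediately before a consonant) → [ɫ].
/d/ — between /l/ and /i/; rule 2 does not apply here → [d].
/i/ stays [i].
/l/ (word-final): word-finally or immediately before a consonant, so rule 1 applies → [ɫ].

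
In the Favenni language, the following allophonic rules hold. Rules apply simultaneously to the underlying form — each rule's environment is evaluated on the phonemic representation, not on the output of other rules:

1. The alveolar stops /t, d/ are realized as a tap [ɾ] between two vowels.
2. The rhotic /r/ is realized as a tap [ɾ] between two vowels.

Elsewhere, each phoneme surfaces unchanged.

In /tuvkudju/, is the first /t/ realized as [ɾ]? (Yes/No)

No

/t/ (word-initial) is in the target of rule 1 but the environment (between two vowels) is not met → [t].
The actual realization is [t], not [ɾ].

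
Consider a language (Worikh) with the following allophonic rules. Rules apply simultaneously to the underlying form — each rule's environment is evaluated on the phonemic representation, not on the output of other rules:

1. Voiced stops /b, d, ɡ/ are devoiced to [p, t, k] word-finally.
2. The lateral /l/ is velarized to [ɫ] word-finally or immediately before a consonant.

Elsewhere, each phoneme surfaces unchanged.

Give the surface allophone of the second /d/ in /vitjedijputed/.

[t]

/d/ (word-final): word-finally, so rule 1 applies → [t].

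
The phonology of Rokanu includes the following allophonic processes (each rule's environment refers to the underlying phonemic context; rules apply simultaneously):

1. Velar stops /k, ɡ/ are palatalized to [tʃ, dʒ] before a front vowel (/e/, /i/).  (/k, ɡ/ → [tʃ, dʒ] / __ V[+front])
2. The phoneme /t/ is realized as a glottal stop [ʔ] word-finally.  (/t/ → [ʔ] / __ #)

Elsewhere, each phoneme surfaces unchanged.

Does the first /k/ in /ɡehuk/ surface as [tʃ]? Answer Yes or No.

/k/ — word-final; rule 1 does not apply here → [k].
The actual realization is [k], not [tʃ].

No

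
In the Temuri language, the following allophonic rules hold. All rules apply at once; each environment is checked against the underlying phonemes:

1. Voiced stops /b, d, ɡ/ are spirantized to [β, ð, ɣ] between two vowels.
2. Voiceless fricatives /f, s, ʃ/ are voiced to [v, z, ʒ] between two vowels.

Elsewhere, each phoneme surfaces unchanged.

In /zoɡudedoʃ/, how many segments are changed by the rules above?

Segments that undergo a rule: /ɡ/ → [ɣ] (rule 1); /d/ → [ð] (rule 1); /d/ → [ð] (rule 1).
All other segments surface unchanged.

3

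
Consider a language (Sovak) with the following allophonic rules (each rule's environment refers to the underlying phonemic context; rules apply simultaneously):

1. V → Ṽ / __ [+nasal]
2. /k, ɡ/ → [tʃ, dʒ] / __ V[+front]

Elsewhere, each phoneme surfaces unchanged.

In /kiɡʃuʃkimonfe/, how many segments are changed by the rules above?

4

Segments that undergo a rule: /k/ → [tʃ] (rule 2); /k/ → [tʃ] (rule 2); /i/ → [ĩ] (rule 1); /o/ → [õ] (rule 1).
All other segments surface unchanged.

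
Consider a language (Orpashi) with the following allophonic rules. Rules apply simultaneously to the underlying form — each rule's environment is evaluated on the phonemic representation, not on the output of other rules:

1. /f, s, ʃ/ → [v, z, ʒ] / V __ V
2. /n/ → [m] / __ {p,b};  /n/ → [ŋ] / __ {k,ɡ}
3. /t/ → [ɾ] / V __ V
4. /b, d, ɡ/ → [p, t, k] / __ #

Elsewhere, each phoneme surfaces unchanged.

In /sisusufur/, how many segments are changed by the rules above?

3

Segments that undergo a rule: /s/ → [z] (rule 1); /s/ → [z] (rule 1); /f/ → [v] (rule 1).
All other segments surface unchanged.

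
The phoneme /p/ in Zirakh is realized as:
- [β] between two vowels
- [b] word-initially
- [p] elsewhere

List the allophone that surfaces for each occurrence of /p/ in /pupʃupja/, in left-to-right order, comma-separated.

[b], [p], [p]

Occurrence 1 (position 1): word-initially → [b].
Occurrence 2 (position 3): no conditioning environment matches → elsewhere allophone [p].
Occurrence 3 (position 6): no conditioning environment matches → elsewhere allophone [p].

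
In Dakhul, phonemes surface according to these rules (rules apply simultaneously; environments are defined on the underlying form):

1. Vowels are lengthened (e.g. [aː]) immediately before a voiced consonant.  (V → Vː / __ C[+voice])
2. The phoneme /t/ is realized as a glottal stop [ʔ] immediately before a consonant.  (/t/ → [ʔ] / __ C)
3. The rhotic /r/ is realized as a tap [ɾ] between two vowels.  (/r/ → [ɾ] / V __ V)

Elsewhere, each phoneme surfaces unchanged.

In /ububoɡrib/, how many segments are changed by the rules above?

4

Segments that undergo a rule: /u/ → [uː] (rule 1); /u/ → [uː] (rule 1); /o/ → [oː] (rule 1); /i/ → [iː] (rule 1).
All other segments surface unchanged.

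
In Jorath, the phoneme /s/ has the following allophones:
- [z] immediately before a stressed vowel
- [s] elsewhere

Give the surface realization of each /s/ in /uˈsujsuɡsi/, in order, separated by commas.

Occurrence 1 (position 2): immediately before a stressed vowel → [z].
Occurrence 2 (position 5): no conditioning environment matches → elsewhere allophone [s].
Occurrence 3 (position 8): no conditioning environment matches → elsewhere allophone [s].

[z], [s], [s]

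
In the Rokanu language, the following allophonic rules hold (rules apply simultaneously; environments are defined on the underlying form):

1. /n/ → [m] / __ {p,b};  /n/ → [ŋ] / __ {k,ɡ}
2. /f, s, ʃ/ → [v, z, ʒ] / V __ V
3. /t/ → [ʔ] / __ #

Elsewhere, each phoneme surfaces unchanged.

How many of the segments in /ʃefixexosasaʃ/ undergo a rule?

3

Segments that undergo a rule: /f/ → [v] (rule 2); /s/ → [z] (rule 2); /s/ → [z] (rule 2).
All other segments surface unchanged.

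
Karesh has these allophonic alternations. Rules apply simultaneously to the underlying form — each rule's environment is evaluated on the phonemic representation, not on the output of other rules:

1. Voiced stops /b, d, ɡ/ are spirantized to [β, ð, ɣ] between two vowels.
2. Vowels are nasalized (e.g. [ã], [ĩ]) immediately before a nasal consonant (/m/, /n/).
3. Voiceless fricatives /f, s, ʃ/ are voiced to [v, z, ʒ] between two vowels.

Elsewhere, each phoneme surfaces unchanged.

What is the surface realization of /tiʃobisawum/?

/t/ stays [t].
/i/ (between /t/ and /ʃ/): rule 2 targets it, but not before a nasal consonant → unchanged [i].
/ʃ/ meets the environment for rule 3 (between two vowels) → [ʒ].
/o/ — between /ʃ/ and /b/; rule 2 does not apply here → [o].
/b/ — between /o/ and /i/, between two vowels — surfaces as [β] (rule 1).
/i/ (between /b/ and /s/) fails the environment for rule 2, so it stays [i].
/s/ (between /i/ and /a/) occurs between two vowels → [z] by rule 3.
/a/ — between /s/ and /w/; rule 2 does not apply here → [a].
/w/ (between /a/ and /u/) is unaffected → [w].
/u/ (between /w/ and /m/): before a nasal consonant, so rule 2 applies → [ũ].
/m/ (word-final) is unaffected → [m].

[tiʒoβizawũm]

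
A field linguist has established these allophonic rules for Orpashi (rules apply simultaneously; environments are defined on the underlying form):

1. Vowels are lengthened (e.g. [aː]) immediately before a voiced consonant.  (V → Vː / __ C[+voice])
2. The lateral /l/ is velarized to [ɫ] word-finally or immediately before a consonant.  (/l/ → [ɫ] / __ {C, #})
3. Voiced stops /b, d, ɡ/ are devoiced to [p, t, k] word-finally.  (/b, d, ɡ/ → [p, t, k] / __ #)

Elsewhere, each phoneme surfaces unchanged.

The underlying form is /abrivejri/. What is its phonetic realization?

Rule 1 applies to /a/ (word-initial: before a voiced consonant) → [aː].
/b/ (between /a/ and /r/): rule 3 targets it, but not word-finally → unchanged [b].
/i/ (between /r/ and /v/) occurs before a voiced consonant → [iː] by rule 1.
Rule 1 applies to /e/ (between /v/ and /j/: before a voiced consonant) → [eː].
/i/ (word-final) fails the environment for rule 1, so it stays [i].

[aːbriːveːjri]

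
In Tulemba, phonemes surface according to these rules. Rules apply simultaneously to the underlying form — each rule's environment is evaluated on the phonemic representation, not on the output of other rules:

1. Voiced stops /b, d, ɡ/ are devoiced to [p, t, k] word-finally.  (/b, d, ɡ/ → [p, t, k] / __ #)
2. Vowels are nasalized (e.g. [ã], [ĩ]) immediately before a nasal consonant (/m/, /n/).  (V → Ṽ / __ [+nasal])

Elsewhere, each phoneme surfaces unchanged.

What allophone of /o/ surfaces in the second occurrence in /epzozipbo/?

/o/ (word-final) fails the environment for rule 2, so it stays [o].

[o]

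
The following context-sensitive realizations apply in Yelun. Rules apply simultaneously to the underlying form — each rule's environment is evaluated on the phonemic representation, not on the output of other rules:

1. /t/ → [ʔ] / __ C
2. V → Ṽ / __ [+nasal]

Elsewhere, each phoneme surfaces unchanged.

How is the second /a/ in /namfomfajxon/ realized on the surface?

[a]

/a/ (between /f/ and /j/) is in the target of rule 2 but the environment (before a nasal consonant) is not met → [a].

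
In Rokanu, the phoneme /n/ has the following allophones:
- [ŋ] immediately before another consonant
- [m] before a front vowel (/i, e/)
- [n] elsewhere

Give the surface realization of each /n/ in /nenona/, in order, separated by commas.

[m], [n], [n]

Occurrence 1 (position 1): before a front vowel (/i, e/) → [m].
Occurrence 2 (position 3): no conditioning environment matches → elsewhere allophone [n].
Occurrence 3 (position 5): no conditioning environment matches → elsewhere allophone [n].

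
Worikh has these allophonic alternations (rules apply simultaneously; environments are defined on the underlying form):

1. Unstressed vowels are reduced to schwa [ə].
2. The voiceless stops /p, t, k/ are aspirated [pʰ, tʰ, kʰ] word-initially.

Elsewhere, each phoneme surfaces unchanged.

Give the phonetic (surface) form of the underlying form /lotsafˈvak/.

/l/ — not in any rule's target class → [l].
/o/ (between /l/ and /t/) occurs in an unstressed syllable → [ə] by rule 1.
/t/ — between /o/ and /s/; rule 2 does not apply here → [t].
/s/ stays [s].
/a/ (between /s/ and /f/): in an unstressed syllable, so rule 1 applies → [ə].
/f/ stays [f].
/v/ stays [v].
/a/ (between /v/ and /k/) fails the environment for rule 1, so it stays [a].
/k/ (word-final) is in the target of rule 2 but the environment (word-initially) is not met → [k].

[lətsəfˈvak]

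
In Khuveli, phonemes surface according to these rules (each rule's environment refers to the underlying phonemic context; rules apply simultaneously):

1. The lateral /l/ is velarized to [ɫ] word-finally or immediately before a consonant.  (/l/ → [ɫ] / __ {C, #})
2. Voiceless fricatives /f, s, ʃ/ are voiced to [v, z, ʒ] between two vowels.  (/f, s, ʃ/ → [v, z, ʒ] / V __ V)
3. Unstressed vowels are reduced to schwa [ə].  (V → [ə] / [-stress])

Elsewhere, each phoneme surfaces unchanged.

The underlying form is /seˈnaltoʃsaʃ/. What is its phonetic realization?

[səˈnaɫtəʃsəʃ]

/s/ (word-initial) is in the target of rule 2 but the environment (between two vowels) is not met → [s].
/e/ (between /s/ and /n/) occurs in an unstressed syllable → [ə] by rule 3.
/n/ (between /e/ and /a/): no rule targets it → [n].
/a/ (between /n/ and /l/) fails the environment for rule 3, so it stays [a].
Rule 1 applies to /l/ (between /a/ and /t/: word-finally or immediately before a consonant) → [ɫ].
/t/ (between /l/ and /o/) is unaffected → [t].
/o/ (between /t/ and /ʃ/) occurs in an unstressed syllable → [ə] by rule 3.
/ʃ/ (between /o/ and /s/) is in the target of rule 2 but the environment (between two vowels) is not met → [ʃ].
/s/ (between /ʃ/ and /a/) is in the target of rule 2 but the environment (between two vowels) is not met → [s].
/a/ (between /s/ and /ʃ/): in an unstressed syllable, so rule 3 applies → [ə].
/ʃ/ (word-final): rule 2 targets it, but not between two vowels → unchanged [ʃ].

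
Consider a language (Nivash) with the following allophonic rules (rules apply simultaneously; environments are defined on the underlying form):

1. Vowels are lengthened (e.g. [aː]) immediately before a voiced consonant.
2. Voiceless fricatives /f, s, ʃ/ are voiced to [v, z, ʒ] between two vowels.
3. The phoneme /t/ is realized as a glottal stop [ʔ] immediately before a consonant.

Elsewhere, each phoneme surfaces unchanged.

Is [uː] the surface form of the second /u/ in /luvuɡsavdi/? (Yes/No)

Rule 1 applies to /u/ (between /v/ and /ɡ/: before a voiced consonant) → [uː].
The actual realization is [uː], which matches [uː].

Yes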